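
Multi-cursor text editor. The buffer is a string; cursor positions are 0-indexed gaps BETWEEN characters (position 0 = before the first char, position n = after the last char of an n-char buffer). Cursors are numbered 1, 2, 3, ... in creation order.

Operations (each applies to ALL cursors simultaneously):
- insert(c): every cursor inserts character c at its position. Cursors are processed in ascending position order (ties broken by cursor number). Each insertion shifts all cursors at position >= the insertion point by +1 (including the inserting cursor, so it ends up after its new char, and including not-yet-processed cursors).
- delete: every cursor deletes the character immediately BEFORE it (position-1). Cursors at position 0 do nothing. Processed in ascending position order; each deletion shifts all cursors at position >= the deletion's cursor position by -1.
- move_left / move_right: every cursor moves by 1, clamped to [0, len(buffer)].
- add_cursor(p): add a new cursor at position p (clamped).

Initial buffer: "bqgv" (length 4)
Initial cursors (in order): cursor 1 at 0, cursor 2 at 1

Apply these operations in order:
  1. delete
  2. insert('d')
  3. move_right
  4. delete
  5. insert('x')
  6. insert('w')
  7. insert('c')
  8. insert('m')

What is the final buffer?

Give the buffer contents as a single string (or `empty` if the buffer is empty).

After op 1 (delete): buffer="qgv" (len 3), cursors c1@0 c2@0, authorship ...
After op 2 (insert('d')): buffer="ddqgv" (len 5), cursors c1@2 c2@2, authorship 12...
After op 3 (move_right): buffer="ddqgv" (len 5), cursors c1@3 c2@3, authorship 12...
After op 4 (delete): buffer="dgv" (len 3), cursors c1@1 c2@1, authorship 1..
After op 5 (insert('x')): buffer="dxxgv" (len 5), cursors c1@3 c2@3, authorship 112..
After op 6 (insert('w')): buffer="dxxwwgv" (len 7), cursors c1@5 c2@5, authorship 11212..
After op 7 (insert('c')): buffer="dxxwwccgv" (len 9), cursors c1@7 c2@7, authorship 1121212..
After op 8 (insert('m')): buffer="dxxwwccmmgv" (len 11), cursors c1@9 c2@9, authorship 112121212..

Answer: dxxwwccmmgv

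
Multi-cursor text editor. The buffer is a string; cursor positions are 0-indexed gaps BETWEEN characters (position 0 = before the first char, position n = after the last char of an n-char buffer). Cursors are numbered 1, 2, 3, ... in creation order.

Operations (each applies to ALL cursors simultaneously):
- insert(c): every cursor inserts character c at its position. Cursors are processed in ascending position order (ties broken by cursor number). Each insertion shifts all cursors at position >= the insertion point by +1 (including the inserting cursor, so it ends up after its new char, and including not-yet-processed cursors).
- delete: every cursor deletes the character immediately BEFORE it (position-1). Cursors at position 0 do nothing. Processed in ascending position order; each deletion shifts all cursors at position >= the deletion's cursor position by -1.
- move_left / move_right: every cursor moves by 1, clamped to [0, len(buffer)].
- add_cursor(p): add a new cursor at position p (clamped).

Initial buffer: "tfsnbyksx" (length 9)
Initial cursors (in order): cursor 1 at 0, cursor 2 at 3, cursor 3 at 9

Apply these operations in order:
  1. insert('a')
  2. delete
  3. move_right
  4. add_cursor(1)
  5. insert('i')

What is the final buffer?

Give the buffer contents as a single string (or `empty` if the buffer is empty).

Answer: tiifsnibyksxi

Derivation:
After op 1 (insert('a')): buffer="atfsanbyksxa" (len 12), cursors c1@1 c2@5 c3@12, authorship 1...2......3
After op 2 (delete): buffer="tfsnbyksx" (len 9), cursors c1@0 c2@3 c3@9, authorship .........
After op 3 (move_right): buffer="tfsnbyksx" (len 9), cursors c1@1 c2@4 c3@9, authorship .........
After op 4 (add_cursor(1)): buffer="tfsnbyksx" (len 9), cursors c1@1 c4@1 c2@4 c3@9, authorship .........
After op 5 (insert('i')): buffer="tiifsnibyksxi" (len 13), cursors c1@3 c4@3 c2@7 c3@13, authorship .14...2.....3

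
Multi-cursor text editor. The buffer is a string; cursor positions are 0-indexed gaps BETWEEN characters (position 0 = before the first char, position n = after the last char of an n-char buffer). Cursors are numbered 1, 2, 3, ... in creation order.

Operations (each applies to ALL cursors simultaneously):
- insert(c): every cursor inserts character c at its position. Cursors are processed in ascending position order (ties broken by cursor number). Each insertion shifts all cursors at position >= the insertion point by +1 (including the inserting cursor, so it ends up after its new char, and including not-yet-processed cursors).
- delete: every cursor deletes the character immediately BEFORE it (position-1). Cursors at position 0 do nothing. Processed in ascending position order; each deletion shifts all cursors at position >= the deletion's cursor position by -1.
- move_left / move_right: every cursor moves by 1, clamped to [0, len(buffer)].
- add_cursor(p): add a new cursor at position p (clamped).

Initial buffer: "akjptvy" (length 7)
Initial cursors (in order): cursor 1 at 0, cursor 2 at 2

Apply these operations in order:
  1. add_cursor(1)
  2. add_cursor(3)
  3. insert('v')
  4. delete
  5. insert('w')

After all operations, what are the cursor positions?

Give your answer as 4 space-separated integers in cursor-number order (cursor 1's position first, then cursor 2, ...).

After op 1 (add_cursor(1)): buffer="akjptvy" (len 7), cursors c1@0 c3@1 c2@2, authorship .......
After op 2 (add_cursor(3)): buffer="akjptvy" (len 7), cursors c1@0 c3@1 c2@2 c4@3, authorship .......
After op 3 (insert('v')): buffer="vavkvjvptvy" (len 11), cursors c1@1 c3@3 c2@5 c4@7, authorship 1.3.2.4....
After op 4 (delete): buffer="akjptvy" (len 7), cursors c1@0 c3@1 c2@2 c4@3, authorship .......
After op 5 (insert('w')): buffer="wawkwjwptvy" (len 11), cursors c1@1 c3@3 c2@5 c4@7, authorship 1.3.2.4....

Answer: 1 5 3 7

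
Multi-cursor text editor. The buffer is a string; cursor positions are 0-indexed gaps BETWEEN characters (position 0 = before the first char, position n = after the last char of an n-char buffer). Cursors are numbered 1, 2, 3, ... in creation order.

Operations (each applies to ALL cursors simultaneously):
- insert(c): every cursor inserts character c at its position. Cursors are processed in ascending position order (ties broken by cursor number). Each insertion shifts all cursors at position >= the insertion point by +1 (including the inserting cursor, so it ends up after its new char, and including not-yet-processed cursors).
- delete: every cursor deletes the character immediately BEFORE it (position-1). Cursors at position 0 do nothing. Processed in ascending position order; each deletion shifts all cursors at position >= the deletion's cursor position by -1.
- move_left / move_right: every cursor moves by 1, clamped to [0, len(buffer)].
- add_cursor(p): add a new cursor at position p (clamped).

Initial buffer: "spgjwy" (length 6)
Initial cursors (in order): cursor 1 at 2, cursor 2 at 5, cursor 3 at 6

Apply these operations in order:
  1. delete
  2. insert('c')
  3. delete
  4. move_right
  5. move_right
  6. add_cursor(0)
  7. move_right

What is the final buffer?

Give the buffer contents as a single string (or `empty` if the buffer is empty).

After op 1 (delete): buffer="sgj" (len 3), cursors c1@1 c2@3 c3@3, authorship ...
After op 2 (insert('c')): buffer="scgjcc" (len 6), cursors c1@2 c2@6 c3@6, authorship .1..23
After op 3 (delete): buffer="sgj" (len 3), cursors c1@1 c2@3 c3@3, authorship ...
After op 4 (move_right): buffer="sgj" (len 3), cursors c1@2 c2@3 c3@3, authorship ...
After op 5 (move_right): buffer="sgj" (len 3), cursors c1@3 c2@3 c3@3, authorship ...
After op 6 (add_cursor(0)): buffer="sgj" (len 3), cursors c4@0 c1@3 c2@3 c3@3, authorship ...
After op 7 (move_right): buffer="sgj" (len 3), cursors c4@1 c1@3 c2@3 c3@3, authorship ...

Answer: sgj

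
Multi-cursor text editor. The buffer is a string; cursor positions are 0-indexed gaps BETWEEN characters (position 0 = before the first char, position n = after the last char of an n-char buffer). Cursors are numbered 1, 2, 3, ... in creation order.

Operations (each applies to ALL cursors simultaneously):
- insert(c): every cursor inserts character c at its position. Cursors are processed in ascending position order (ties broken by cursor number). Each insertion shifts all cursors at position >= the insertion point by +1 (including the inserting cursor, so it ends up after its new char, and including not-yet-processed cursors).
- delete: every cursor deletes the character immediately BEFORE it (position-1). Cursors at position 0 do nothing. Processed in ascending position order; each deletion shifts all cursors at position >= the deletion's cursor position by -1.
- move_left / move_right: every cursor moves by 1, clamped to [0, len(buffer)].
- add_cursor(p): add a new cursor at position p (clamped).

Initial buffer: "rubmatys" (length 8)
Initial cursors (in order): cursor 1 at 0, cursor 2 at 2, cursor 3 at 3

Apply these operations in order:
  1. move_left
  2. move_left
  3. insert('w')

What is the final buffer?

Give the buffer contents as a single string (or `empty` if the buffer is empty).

Answer: wwrwubmatys

Derivation:
After op 1 (move_left): buffer="rubmatys" (len 8), cursors c1@0 c2@1 c3@2, authorship ........
After op 2 (move_left): buffer="rubmatys" (len 8), cursors c1@0 c2@0 c3@1, authorship ........
After op 3 (insert('w')): buffer="wwrwubmatys" (len 11), cursors c1@2 c2@2 c3@4, authorship 12.3.......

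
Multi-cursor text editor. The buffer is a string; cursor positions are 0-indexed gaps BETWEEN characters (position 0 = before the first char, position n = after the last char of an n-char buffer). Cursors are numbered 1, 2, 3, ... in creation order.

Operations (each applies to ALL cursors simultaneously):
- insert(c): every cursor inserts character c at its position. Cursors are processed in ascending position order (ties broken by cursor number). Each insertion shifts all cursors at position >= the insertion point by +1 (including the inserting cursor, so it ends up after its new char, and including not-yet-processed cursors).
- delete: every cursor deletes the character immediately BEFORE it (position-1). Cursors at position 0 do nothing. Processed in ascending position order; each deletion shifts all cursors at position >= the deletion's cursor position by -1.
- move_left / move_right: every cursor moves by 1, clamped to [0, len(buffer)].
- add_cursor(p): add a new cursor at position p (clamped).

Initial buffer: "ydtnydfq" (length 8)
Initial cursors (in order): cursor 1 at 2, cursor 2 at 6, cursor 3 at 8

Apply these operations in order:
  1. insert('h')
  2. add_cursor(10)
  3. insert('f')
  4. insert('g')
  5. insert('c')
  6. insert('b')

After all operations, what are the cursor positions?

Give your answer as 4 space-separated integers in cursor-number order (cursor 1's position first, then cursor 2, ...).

Answer: 7 16 27 22

Derivation:
After op 1 (insert('h')): buffer="ydhtnydhfqh" (len 11), cursors c1@3 c2@8 c3@11, authorship ..1....2..3
After op 2 (add_cursor(10)): buffer="ydhtnydhfqh" (len 11), cursors c1@3 c2@8 c4@10 c3@11, authorship ..1....2..3
After op 3 (insert('f')): buffer="ydhftnydhffqfhf" (len 15), cursors c1@4 c2@10 c4@13 c3@15, authorship ..11....22..433
After op 4 (insert('g')): buffer="ydhfgtnydhfgfqfghfg" (len 19), cursors c1@5 c2@12 c4@16 c3@19, authorship ..111....222..44333
After op 5 (insert('c')): buffer="ydhfgctnydhfgcfqfgchfgc" (len 23), cursors c1@6 c2@14 c4@19 c3@23, authorship ..1111....2222..4443333
After op 6 (insert('b')): buffer="ydhfgcbtnydhfgcbfqfgcbhfgcb" (len 27), cursors c1@7 c2@16 c4@22 c3@27, authorship ..11111....22222..444433333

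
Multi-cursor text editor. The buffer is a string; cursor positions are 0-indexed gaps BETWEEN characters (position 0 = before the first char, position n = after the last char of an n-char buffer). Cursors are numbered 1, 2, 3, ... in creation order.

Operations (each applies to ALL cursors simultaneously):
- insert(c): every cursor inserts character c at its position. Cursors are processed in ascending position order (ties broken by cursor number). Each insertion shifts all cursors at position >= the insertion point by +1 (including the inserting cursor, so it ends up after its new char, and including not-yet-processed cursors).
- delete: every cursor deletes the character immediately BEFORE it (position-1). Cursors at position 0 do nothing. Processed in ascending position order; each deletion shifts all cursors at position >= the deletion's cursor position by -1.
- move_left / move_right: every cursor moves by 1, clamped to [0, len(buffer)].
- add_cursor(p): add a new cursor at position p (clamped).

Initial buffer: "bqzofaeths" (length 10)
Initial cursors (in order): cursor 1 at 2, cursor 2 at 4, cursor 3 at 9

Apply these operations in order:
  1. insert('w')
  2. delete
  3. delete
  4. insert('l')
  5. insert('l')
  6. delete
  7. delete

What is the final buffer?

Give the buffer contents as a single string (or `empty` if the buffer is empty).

Answer: bzfaets

Derivation:
After op 1 (insert('w')): buffer="bqwzowfaethws" (len 13), cursors c1@3 c2@6 c3@12, authorship ..1..2.....3.
After op 2 (delete): buffer="bqzofaeths" (len 10), cursors c1@2 c2@4 c3@9, authorship ..........
After op 3 (delete): buffer="bzfaets" (len 7), cursors c1@1 c2@2 c3@6, authorship .......
After op 4 (insert('l')): buffer="blzlfaetls" (len 10), cursors c1@2 c2@4 c3@9, authorship .1.2....3.
After op 5 (insert('l')): buffer="bllzllfaetlls" (len 13), cursors c1@3 c2@6 c3@12, authorship .11.22....33.
After op 6 (delete): buffer="blzlfaetls" (len 10), cursors c1@2 c2@4 c3@9, authorship .1.2....3.
After op 7 (delete): buffer="bzfaets" (len 7), cursors c1@1 c2@2 c3@6, authorship .......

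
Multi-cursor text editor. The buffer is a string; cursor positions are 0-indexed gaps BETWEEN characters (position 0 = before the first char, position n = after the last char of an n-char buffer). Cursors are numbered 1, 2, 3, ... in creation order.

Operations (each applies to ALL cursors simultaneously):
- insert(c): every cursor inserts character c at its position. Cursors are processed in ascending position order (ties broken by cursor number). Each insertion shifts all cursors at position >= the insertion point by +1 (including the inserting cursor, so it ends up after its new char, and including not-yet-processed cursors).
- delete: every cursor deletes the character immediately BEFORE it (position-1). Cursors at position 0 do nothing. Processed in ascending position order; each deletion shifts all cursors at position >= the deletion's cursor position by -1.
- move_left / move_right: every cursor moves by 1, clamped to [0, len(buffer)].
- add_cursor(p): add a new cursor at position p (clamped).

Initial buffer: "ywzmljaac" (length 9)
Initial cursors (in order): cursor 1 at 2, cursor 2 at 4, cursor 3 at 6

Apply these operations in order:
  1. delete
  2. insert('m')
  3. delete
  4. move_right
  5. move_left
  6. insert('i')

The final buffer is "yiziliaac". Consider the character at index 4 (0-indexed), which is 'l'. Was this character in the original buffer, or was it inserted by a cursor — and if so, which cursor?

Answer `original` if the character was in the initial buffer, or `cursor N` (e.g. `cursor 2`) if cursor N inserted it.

After op 1 (delete): buffer="yzlaac" (len 6), cursors c1@1 c2@2 c3@3, authorship ......
After op 2 (insert('m')): buffer="ymzmlmaac" (len 9), cursors c1@2 c2@4 c3@6, authorship .1.2.3...
After op 3 (delete): buffer="yzlaac" (len 6), cursors c1@1 c2@2 c3@3, authorship ......
After op 4 (move_right): buffer="yzlaac" (len 6), cursors c1@2 c2@3 c3@4, authorship ......
After op 5 (move_left): buffer="yzlaac" (len 6), cursors c1@1 c2@2 c3@3, authorship ......
After op 6 (insert('i')): buffer="yiziliaac" (len 9), cursors c1@2 c2@4 c3@6, authorship .1.2.3...
Authorship (.=original, N=cursor N): . 1 . 2 . 3 . . .
Index 4: author = original

Answer: original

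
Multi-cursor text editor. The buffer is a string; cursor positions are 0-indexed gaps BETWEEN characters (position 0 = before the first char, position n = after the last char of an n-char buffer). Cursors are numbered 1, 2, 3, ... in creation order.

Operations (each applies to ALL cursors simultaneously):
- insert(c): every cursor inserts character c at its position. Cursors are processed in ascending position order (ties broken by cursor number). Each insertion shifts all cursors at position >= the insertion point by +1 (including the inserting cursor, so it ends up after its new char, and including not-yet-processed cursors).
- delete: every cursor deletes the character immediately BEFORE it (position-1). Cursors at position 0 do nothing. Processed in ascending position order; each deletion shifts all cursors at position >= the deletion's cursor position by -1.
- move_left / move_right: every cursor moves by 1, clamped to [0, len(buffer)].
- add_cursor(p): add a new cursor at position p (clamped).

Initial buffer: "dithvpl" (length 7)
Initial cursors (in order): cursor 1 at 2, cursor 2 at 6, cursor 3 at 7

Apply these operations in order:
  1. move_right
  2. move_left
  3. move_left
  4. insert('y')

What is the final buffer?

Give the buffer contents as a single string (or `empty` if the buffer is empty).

After op 1 (move_right): buffer="dithvpl" (len 7), cursors c1@3 c2@7 c3@7, authorship .......
After op 2 (move_left): buffer="dithvpl" (len 7), cursors c1@2 c2@6 c3@6, authorship .......
After op 3 (move_left): buffer="dithvpl" (len 7), cursors c1@1 c2@5 c3@5, authorship .......
After op 4 (insert('y')): buffer="dyithvyypl" (len 10), cursors c1@2 c2@8 c3@8, authorship .1....23..

Answer: dyithvyypl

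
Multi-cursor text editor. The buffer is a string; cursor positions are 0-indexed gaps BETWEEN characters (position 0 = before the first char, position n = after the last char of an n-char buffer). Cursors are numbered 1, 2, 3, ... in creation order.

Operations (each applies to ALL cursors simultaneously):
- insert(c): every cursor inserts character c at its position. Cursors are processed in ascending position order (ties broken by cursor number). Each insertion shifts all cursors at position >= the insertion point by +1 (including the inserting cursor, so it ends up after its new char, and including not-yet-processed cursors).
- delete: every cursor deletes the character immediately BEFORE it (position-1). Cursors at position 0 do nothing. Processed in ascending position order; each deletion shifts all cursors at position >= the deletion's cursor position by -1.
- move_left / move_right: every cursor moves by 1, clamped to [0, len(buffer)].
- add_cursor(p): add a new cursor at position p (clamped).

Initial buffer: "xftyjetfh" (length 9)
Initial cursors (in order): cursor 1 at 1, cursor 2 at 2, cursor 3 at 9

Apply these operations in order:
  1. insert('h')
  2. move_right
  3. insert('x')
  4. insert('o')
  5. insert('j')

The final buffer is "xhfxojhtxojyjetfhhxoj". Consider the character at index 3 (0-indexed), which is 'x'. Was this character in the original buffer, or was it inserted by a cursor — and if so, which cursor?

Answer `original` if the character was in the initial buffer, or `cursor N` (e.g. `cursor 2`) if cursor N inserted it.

Answer: cursor 1

Derivation:
After op 1 (insert('h')): buffer="xhfhtyjetfhh" (len 12), cursors c1@2 c2@4 c3@12, authorship .1.2.......3
After op 2 (move_right): buffer="xhfhtyjetfhh" (len 12), cursors c1@3 c2@5 c3@12, authorship .1.2.......3
After op 3 (insert('x')): buffer="xhfxhtxyjetfhhx" (len 15), cursors c1@4 c2@7 c3@15, authorship .1.12.2......33
After op 4 (insert('o')): buffer="xhfxohtxoyjetfhhxo" (len 18), cursors c1@5 c2@9 c3@18, authorship .1.112.22......333
After op 5 (insert('j')): buffer="xhfxojhtxojyjetfhhxoj" (len 21), cursors c1@6 c2@11 c3@21, authorship .1.1112.222......3333
Authorship (.=original, N=cursor N): . 1 . 1 1 1 2 . 2 2 2 . . . . . . 3 3 3 3
Index 3: author = 1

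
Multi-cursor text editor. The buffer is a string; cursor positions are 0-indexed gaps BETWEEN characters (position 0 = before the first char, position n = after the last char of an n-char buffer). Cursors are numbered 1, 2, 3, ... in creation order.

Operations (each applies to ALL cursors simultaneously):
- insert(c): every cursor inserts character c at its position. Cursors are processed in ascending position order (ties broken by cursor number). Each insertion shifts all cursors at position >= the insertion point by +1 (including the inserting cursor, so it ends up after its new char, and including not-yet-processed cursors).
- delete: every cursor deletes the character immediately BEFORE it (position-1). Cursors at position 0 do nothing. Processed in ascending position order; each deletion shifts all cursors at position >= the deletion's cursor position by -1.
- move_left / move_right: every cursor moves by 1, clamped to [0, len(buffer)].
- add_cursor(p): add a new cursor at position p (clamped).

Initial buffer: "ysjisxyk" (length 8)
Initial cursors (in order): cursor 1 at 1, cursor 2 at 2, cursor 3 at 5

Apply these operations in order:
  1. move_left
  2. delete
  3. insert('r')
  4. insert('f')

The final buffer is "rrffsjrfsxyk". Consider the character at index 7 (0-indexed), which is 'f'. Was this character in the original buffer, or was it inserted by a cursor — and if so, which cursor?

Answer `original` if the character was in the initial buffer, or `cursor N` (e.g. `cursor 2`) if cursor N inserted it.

Answer: cursor 3

Derivation:
After op 1 (move_left): buffer="ysjisxyk" (len 8), cursors c1@0 c2@1 c3@4, authorship ........
After op 2 (delete): buffer="sjsxyk" (len 6), cursors c1@0 c2@0 c3@2, authorship ......
After op 3 (insert('r')): buffer="rrsjrsxyk" (len 9), cursors c1@2 c2@2 c3@5, authorship 12..3....
After op 4 (insert('f')): buffer="rrffsjrfsxyk" (len 12), cursors c1@4 c2@4 c3@8, authorship 1212..33....
Authorship (.=original, N=cursor N): 1 2 1 2 . . 3 3 . . . .
Index 7: author = 3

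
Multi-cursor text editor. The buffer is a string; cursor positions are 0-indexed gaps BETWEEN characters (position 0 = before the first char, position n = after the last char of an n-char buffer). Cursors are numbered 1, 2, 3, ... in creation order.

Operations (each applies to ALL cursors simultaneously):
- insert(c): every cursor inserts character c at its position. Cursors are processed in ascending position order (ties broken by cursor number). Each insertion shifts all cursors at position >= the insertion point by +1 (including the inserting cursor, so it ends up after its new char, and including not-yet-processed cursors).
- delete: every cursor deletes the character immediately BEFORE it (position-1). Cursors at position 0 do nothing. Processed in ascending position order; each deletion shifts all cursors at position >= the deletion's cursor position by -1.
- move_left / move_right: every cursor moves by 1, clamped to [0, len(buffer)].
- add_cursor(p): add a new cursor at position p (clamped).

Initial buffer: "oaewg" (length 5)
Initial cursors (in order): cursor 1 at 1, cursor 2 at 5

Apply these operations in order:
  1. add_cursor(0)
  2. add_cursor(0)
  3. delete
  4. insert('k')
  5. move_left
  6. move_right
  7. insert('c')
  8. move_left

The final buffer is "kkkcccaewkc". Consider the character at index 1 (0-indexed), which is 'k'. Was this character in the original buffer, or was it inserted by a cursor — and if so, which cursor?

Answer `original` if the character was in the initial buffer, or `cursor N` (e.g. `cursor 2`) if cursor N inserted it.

After op 1 (add_cursor(0)): buffer="oaewg" (len 5), cursors c3@0 c1@1 c2@5, authorship .....
After op 2 (add_cursor(0)): buffer="oaewg" (len 5), cursors c3@0 c4@0 c1@1 c2@5, authorship .....
After op 3 (delete): buffer="aew" (len 3), cursors c1@0 c3@0 c4@0 c2@3, authorship ...
After op 4 (insert('k')): buffer="kkkaewk" (len 7), cursors c1@3 c3@3 c4@3 c2@7, authorship 134...2
After op 5 (move_left): buffer="kkkaewk" (len 7), cursors c1@2 c3@2 c4@2 c2@6, authorship 134...2
After op 6 (move_right): buffer="kkkaewk" (len 7), cursors c1@3 c3@3 c4@3 c2@7, authorship 134...2
After op 7 (insert('c')): buffer="kkkcccaewkc" (len 11), cursors c1@6 c3@6 c4@6 c2@11, authorship 134134...22
After op 8 (move_left): buffer="kkkcccaewkc" (len 11), cursors c1@5 c3@5 c4@5 c2@10, authorship 134134...22
Authorship (.=original, N=cursor N): 1 3 4 1 3 4 . . . 2 2
Index 1: author = 3

Answer: cursor 3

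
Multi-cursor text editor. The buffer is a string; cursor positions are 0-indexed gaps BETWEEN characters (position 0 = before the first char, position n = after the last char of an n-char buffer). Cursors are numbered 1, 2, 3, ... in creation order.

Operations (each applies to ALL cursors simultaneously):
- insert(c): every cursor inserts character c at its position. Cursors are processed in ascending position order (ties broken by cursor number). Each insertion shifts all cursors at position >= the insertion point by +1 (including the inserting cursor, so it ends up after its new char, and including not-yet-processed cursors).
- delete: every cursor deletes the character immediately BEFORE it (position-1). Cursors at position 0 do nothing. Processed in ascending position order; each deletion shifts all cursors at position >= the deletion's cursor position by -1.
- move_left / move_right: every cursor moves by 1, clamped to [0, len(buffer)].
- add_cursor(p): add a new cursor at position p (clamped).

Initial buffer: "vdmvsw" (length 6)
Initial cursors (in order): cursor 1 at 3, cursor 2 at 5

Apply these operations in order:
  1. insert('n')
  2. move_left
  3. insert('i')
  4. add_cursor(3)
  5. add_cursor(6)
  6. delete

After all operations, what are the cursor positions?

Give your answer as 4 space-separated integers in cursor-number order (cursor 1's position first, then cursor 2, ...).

After op 1 (insert('n')): buffer="vdmnvsnw" (len 8), cursors c1@4 c2@7, authorship ...1..2.
After op 2 (move_left): buffer="vdmnvsnw" (len 8), cursors c1@3 c2@6, authorship ...1..2.
After op 3 (insert('i')): buffer="vdminvsinw" (len 10), cursors c1@4 c2@8, authorship ...11..22.
After op 4 (add_cursor(3)): buffer="vdminvsinw" (len 10), cursors c3@3 c1@4 c2@8, authorship ...11..22.
After op 5 (add_cursor(6)): buffer="vdminvsinw" (len 10), cursors c3@3 c1@4 c4@6 c2@8, authorship ...11..22.
After op 6 (delete): buffer="vdnsnw" (len 6), cursors c1@2 c3@2 c4@3 c2@4, authorship ..1.2.

Answer: 2 4 2 3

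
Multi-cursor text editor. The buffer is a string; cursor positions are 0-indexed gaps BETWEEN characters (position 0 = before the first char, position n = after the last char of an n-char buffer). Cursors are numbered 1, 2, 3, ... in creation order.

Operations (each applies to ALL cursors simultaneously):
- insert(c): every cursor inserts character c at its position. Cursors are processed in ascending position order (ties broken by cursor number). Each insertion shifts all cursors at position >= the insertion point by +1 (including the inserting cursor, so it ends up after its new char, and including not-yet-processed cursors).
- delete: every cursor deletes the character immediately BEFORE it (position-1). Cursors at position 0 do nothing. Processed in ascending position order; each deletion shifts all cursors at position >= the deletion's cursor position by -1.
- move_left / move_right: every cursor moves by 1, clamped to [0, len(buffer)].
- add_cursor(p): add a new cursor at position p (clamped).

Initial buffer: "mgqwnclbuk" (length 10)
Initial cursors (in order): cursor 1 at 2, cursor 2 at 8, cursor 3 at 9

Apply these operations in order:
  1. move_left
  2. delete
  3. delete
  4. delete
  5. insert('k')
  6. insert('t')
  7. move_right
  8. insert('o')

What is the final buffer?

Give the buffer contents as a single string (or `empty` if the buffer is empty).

After op 1 (move_left): buffer="mgqwnclbuk" (len 10), cursors c1@1 c2@7 c3@8, authorship ..........
After op 2 (delete): buffer="gqwncuk" (len 7), cursors c1@0 c2@5 c3@5, authorship .......
After op 3 (delete): buffer="gqwuk" (len 5), cursors c1@0 c2@3 c3@3, authorship .....
After op 4 (delete): buffer="guk" (len 3), cursors c1@0 c2@1 c3@1, authorship ...
After op 5 (insert('k')): buffer="kgkkuk" (len 6), cursors c1@1 c2@4 c3@4, authorship 1.23..
After op 6 (insert('t')): buffer="ktgkkttuk" (len 9), cursors c1@2 c2@7 c3@7, authorship 11.2323..
After op 7 (move_right): buffer="ktgkkttuk" (len 9), cursors c1@3 c2@8 c3@8, authorship 11.2323..
After op 8 (insert('o')): buffer="ktgokkttuook" (len 12), cursors c1@4 c2@11 c3@11, authorship 11.12323.23.

Answer: ktgokkttuook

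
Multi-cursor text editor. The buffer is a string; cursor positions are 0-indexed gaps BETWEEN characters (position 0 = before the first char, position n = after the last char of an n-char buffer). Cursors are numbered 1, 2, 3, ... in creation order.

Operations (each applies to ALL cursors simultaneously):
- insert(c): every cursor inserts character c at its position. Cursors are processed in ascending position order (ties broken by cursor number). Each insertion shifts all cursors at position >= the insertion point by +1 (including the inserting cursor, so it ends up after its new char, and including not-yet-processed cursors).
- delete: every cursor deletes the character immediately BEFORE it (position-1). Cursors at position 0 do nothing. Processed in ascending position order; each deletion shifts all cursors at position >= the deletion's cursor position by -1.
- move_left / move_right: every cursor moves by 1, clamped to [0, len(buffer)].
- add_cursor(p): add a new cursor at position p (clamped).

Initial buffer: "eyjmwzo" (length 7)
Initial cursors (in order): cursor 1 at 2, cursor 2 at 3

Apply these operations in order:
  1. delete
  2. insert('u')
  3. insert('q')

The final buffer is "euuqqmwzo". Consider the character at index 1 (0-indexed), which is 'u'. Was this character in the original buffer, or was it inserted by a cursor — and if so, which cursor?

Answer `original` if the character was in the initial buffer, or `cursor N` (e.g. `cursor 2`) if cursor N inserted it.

After op 1 (delete): buffer="emwzo" (len 5), cursors c1@1 c2@1, authorship .....
After op 2 (insert('u')): buffer="euumwzo" (len 7), cursors c1@3 c2@3, authorship .12....
After op 3 (insert('q')): buffer="euuqqmwzo" (len 9), cursors c1@5 c2@5, authorship .1212....
Authorship (.=original, N=cursor N): . 1 2 1 2 . . . .
Index 1: author = 1

Answer: cursor 1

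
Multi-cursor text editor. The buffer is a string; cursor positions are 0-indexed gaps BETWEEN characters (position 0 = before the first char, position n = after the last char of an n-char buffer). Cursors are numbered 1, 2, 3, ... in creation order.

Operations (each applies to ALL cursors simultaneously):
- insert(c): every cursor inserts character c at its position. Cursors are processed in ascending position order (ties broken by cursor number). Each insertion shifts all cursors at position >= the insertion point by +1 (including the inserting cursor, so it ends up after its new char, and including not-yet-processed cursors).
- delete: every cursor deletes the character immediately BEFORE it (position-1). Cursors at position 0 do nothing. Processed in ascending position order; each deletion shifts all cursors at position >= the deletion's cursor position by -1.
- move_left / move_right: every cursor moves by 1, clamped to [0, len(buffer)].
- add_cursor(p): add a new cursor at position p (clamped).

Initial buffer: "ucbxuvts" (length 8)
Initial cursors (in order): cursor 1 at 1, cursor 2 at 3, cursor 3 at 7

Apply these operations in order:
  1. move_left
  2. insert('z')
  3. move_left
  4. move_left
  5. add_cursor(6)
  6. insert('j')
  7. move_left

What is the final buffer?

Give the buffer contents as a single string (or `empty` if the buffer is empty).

After op 1 (move_left): buffer="ucbxuvts" (len 8), cursors c1@0 c2@2 c3@6, authorship ........
After op 2 (insert('z')): buffer="zuczbxuvzts" (len 11), cursors c1@1 c2@4 c3@9, authorship 1..2....3..
After op 3 (move_left): buffer="zuczbxuvzts" (len 11), cursors c1@0 c2@3 c3@8, authorship 1..2....3..
After op 4 (move_left): buffer="zuczbxuvzts" (len 11), cursors c1@0 c2@2 c3@7, authorship 1..2....3..
After op 5 (add_cursor(6)): buffer="zuczbxuvzts" (len 11), cursors c1@0 c2@2 c4@6 c3@7, authorship 1..2....3..
After op 6 (insert('j')): buffer="jzujczbxjujvzts" (len 15), cursors c1@1 c2@4 c4@9 c3@11, authorship 11.2.2..4.3.3..
After op 7 (move_left): buffer="jzujczbxjujvzts" (len 15), cursors c1@0 c2@3 c4@8 c3@10, authorship 11.2.2..4.3.3..

Answer: jzujczbxjujvzts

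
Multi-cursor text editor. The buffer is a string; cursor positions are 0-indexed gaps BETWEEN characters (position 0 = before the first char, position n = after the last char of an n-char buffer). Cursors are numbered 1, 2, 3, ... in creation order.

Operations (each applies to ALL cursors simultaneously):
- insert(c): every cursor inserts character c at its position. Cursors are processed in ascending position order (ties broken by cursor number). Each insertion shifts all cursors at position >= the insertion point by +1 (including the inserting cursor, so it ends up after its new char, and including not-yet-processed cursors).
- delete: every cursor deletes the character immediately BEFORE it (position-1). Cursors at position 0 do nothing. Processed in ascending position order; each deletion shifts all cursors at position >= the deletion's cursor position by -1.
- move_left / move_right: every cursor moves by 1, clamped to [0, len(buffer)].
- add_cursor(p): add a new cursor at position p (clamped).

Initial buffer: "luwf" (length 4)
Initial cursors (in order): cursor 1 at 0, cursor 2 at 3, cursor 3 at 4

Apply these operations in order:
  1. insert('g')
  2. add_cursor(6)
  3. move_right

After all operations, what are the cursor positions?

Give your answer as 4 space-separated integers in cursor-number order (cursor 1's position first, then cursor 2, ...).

Answer: 2 6 7 7

Derivation:
After op 1 (insert('g')): buffer="gluwgfg" (len 7), cursors c1@1 c2@5 c3@7, authorship 1...2.3
After op 2 (add_cursor(6)): buffer="gluwgfg" (len 7), cursors c1@1 c2@5 c4@6 c3@7, authorship 1...2.3
After op 3 (move_right): buffer="gluwgfg" (len 7), cursors c1@2 c2@6 c3@7 c4@7, authorship 1...2.3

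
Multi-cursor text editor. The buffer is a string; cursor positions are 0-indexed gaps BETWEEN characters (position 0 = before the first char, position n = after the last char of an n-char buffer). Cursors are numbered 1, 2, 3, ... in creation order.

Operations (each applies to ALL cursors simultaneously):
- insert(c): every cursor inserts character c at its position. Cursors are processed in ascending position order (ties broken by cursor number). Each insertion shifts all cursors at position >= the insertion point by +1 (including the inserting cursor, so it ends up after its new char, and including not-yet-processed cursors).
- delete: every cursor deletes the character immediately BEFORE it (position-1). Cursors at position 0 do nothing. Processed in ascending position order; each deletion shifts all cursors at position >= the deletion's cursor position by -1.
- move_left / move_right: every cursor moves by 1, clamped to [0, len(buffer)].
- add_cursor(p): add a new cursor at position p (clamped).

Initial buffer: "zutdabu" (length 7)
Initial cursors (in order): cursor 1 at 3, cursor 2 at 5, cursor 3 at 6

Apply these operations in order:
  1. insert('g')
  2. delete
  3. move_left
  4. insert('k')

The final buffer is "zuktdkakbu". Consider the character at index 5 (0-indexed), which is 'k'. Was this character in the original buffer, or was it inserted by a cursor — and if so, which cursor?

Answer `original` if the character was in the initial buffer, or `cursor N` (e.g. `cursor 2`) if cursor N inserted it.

Answer: cursor 2

Derivation:
After op 1 (insert('g')): buffer="zutgdagbgu" (len 10), cursors c1@4 c2@7 c3@9, authorship ...1..2.3.
After op 2 (delete): buffer="zutdabu" (len 7), cursors c1@3 c2@5 c3@6, authorship .......
After op 3 (move_left): buffer="zutdabu" (len 7), cursors c1@2 c2@4 c3@5, authorship .......
After op 4 (insert('k')): buffer="zuktdkakbu" (len 10), cursors c1@3 c2@6 c3@8, authorship ..1..2.3..
Authorship (.=original, N=cursor N): . . 1 . . 2 . 3 . .
Index 5: author = 2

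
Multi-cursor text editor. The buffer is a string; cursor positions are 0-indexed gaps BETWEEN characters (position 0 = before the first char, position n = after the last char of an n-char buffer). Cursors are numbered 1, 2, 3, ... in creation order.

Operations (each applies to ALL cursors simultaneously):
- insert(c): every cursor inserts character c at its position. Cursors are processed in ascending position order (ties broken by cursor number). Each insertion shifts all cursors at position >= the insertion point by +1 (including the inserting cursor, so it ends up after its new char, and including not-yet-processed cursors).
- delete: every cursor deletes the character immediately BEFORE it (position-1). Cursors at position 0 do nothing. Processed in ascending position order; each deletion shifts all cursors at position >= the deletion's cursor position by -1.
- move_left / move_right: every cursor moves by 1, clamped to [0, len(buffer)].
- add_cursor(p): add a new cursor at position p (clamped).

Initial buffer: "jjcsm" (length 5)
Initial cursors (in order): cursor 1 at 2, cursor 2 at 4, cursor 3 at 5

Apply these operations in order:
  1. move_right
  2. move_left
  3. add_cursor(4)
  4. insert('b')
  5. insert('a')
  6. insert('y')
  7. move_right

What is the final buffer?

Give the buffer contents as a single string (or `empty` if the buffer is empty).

Answer: jjbaycsbbbaaayyym

Derivation:
After op 1 (move_right): buffer="jjcsm" (len 5), cursors c1@3 c2@5 c3@5, authorship .....
After op 2 (move_left): buffer="jjcsm" (len 5), cursors c1@2 c2@4 c3@4, authorship .....
After op 3 (add_cursor(4)): buffer="jjcsm" (len 5), cursors c1@2 c2@4 c3@4 c4@4, authorship .....
After op 4 (insert('b')): buffer="jjbcsbbbm" (len 9), cursors c1@3 c2@8 c3@8 c4@8, authorship ..1..234.
After op 5 (insert('a')): buffer="jjbacsbbbaaam" (len 13), cursors c1@4 c2@12 c3@12 c4@12, authorship ..11..234234.
After op 6 (insert('y')): buffer="jjbaycsbbbaaayyym" (len 17), cursors c1@5 c2@16 c3@16 c4@16, authorship ..111..234234234.
After op 7 (move_right): buffer="jjbaycsbbbaaayyym" (len 17), cursors c1@6 c2@17 c3@17 c4@17, authorship ..111..234234234.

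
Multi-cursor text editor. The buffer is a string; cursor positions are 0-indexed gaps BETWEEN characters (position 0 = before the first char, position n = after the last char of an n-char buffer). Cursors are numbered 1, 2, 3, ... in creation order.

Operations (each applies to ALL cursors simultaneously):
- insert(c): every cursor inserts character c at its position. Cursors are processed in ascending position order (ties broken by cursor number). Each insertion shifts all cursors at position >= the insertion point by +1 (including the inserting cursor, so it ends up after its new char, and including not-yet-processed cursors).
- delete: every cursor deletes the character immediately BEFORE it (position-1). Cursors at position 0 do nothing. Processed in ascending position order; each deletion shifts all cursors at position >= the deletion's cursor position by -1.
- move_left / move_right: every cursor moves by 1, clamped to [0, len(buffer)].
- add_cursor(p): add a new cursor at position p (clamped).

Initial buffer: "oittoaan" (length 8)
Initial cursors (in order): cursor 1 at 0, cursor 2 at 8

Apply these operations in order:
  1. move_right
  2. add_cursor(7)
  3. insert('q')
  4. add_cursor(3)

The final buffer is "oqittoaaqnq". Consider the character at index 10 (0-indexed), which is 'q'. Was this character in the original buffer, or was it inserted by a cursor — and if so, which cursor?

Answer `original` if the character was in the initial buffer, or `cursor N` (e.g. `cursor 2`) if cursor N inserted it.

After op 1 (move_right): buffer="oittoaan" (len 8), cursors c1@1 c2@8, authorship ........
After op 2 (add_cursor(7)): buffer="oittoaan" (len 8), cursors c1@1 c3@7 c2@8, authorship ........
After op 3 (insert('q')): buffer="oqittoaaqnq" (len 11), cursors c1@2 c3@9 c2@11, authorship .1......3.2
After op 4 (add_cursor(3)): buffer="oqittoaaqnq" (len 11), cursors c1@2 c4@3 c3@9 c2@11, authorship .1......3.2
Authorship (.=original, N=cursor N): . 1 . . . . . . 3 . 2
Index 10: author = 2

Answer: cursor 2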